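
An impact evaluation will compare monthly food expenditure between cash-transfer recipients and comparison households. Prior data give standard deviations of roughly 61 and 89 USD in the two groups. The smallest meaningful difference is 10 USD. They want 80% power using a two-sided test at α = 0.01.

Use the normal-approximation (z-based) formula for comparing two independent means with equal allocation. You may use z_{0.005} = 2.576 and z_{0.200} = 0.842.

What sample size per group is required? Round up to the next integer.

n = 1361 per group

n = (z_{α/2} + z_β)² · (σ₁² + σ₂²) / δ²
  = (2.576 + 0.842)² · (61² + 89² = 11642) / 10²
  = 11.6827 · 11642 / 100
  = 1360.10
Round up → n = 1361 per group.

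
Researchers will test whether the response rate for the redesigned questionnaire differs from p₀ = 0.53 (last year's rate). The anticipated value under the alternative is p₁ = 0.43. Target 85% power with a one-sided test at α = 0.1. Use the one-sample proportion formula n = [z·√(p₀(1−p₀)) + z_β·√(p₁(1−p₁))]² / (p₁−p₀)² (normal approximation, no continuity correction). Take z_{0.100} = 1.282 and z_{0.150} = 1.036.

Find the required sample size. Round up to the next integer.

n = 133

n = [z_α·√(p₀q₀) + z_β·√(p₁q₁)]² / (p₁ − p₀)²
  = [1.282·√(0.53·0.47) + 1.036·√(0.43·0.57)]² / (-0.10)²
  = [1.282·0.4991 + 1.036·0.4951]² / 0.0100
  = [1.1527]² / 0.0100
  = 132.88
Round up → n = 133.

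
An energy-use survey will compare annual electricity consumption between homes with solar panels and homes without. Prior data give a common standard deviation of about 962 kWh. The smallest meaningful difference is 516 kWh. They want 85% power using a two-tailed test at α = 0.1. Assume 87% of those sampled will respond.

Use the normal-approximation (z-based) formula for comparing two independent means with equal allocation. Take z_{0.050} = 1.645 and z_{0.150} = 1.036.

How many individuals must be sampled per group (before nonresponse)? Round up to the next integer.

n = 58 per group

n = (z_{α/2} + z_β)² · (σ₁² + σ₂²) / δ²
  = (1.645 + 1.036)² · (2·962² = 1850888) / 516²
  = 7.1878 · 1850888 / 266256
  = 49.97
Adjust for 87% response: 49.97 / 0.87 = 57.43.
Round up → n = 58 per group.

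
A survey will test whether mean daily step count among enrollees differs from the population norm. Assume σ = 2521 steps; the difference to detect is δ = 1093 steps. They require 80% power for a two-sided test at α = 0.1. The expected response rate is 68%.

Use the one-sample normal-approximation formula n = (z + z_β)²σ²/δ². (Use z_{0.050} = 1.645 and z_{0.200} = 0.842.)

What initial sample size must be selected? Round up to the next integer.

n = 49

n = (z_{α/2} + z_β)² · σ² / δ²
  = (1.645 + 0.842)² · 2521² / 1093²
  = 6.1852 · 6355441 / 1194649
  = 32.90
Adjust for 68% response: 32.90 / 0.68 = 48.39.
Round up → n = 49.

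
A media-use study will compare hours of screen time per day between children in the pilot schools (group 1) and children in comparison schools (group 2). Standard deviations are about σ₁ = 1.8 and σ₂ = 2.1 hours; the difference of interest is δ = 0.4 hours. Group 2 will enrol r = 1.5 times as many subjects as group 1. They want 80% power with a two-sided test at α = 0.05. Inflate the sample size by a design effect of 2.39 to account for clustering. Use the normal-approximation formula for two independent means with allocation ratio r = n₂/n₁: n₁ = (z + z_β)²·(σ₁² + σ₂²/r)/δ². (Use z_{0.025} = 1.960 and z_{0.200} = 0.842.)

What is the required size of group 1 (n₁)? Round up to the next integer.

n₁ = (z_{α/2} + z_β)² · (σ₁² + σ₂²/r) / δ²
   = (1.960 + 0.842)² · (1.8² + 2.1²/1.5) / 0.4²
   = 7.8512 · (3.24 + 2.94) / 0.16
   = 7.8512 · 6.18 / 0.16
   = 303.25
Design effect: 2.39 × 303.25 = 724.77.
Round up → n₁ = 725; n₂ = r·n₁ = 1.5 × 725 = 1088.

n₁ = 725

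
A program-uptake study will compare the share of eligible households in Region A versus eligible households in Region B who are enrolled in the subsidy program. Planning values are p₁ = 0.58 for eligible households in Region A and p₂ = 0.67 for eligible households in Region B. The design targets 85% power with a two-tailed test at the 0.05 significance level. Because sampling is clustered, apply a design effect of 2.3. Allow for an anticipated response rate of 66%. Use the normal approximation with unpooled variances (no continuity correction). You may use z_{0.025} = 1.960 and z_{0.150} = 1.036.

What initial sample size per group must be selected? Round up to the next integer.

n = (z_{α/2} + z_β)² · [p₁(1−p₁) + p₂(1−p₂)] / (p₁ − p₂)²
  = (1.960 + 1.036)² · (0.58·0.42 + 0.67·0.33) / (-0.09)²
  = (2.996)² · (0.2436 + 0.2211) / 0.0081
  = 8.9760 · 0.4647 / 0.0081
  = 514.96
Design effect: 2.3 × 514.96 = 1184.40.
Adjust for 66% response: 1184.40 / 0.66 = 1794.55.
Round up → n = 1795 per group.

n = 1795 per group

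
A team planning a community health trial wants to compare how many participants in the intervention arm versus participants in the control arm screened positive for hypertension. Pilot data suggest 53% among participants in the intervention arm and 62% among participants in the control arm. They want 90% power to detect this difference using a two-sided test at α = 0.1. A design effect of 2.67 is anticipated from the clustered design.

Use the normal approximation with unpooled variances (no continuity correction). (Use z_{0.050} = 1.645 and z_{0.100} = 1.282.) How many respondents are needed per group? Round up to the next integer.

n = (z_{α/2} + z_β)² · [p₁(1−p₁) + p₂(1−p₂)] / (p₁ − p₂)²
  = (1.645 + 1.282)² · (0.53·0.47 + 0.62·0.38) / (-0.09)²
  = (2.927)² · (0.2491 + 0.2356) / 0.0081
  = 8.5673 · 0.4847 / 0.0081
  = 512.66
Design effect: 2.67 × 512.66 = 1368.81.
Round up → n = 1369 per group.

n = 1369 per group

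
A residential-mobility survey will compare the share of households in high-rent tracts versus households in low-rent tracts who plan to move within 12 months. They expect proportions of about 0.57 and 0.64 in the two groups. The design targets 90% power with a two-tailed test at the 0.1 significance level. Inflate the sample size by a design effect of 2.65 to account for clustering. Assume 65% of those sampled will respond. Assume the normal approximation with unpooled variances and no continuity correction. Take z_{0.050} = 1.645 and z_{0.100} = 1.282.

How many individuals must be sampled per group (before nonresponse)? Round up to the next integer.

n = 3390 per group

n = (z_{α/2} + z_β)² · [p₁(1−p₁) + p₂(1−p₂)] / (p₁ − p₂)²
  = (1.645 + 1.282)² · (0.57·0.43 + 0.64·0.36) / (-0.07)²
  = (2.927)² · (0.2451 + 0.2304) / 0.0049
  = 8.5673 · 0.4755 / 0.0049
  = 831.38
Design effect: 2.65 × 831.38 = 2203.16.
Adjust for 65% response: 2203.16 / 0.65 = 3389.47.
Round up → n = 3390 per group.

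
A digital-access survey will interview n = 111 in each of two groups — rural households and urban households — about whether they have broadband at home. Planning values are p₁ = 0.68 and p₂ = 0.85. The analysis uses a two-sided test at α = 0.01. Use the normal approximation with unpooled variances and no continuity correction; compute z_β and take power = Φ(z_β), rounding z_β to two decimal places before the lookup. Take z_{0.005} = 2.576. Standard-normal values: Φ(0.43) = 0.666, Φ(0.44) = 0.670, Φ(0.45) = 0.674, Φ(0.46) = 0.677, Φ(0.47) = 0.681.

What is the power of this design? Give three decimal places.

Power ≈ 0.681

z_β = |p₁−p₂|·√(n/[p₁q₁+p₂q₂]) − z_{α/2}
    = 0.17 · √(111/0.3451) − 2.576
    = 0.17 · 17.9345 − 2.576
    = 3.0489 − 2.576 = 0.4729 → 0.47
Power = Φ(0.47) = 0.681.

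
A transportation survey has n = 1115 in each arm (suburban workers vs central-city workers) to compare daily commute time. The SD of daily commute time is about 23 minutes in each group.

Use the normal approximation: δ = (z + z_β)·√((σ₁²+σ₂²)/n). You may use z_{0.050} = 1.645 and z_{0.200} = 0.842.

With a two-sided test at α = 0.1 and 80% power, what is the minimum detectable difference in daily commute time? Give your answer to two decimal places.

Minimum detectable difference ≈ 2.42 minutes

δ = (z_{α/2} + z_β) · √((σ₁²+σ₂²)/n)
  = (1.645 + 0.842) · √(1058/1115)
  = 2.487 · √0.94888
  = 2.487 · 0.9741
  = 2.4226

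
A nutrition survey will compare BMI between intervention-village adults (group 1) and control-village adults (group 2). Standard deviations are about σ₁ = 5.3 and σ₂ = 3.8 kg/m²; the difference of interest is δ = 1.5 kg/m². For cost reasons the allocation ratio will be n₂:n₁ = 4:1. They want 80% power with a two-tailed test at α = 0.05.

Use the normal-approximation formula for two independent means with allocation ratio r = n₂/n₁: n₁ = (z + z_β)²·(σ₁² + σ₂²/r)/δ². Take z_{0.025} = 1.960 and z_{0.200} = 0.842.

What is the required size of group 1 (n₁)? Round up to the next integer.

n₁ = (z_{α/2} + z_β)² · (σ₁² + σ₂²/r) / δ²
   = (1.960 + 0.842)² · (5.3² + 3.8²/4) / 1.5²
   = 7.8512 · (28.09 + 3.61) / 2.25
   = 7.8512 · 31.7 / 2.25
   = 110.61
Round up → n₁ = 111; n₂ = r·n₁ = 4 × 111 = 444.

n₁ = 111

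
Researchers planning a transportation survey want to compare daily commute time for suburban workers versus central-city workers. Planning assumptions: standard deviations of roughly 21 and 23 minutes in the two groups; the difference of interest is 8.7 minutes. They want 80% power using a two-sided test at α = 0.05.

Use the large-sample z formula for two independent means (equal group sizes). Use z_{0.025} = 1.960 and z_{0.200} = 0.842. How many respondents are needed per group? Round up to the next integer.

n = 101 per group

n = (z_{α/2} + z_β)² · (σ₁² + σ₂²) / δ²
  = (1.960 + 0.842)² · (21² + 23² = 970) / 8.7²
  = 7.8512 · 970 / 75.69
  = 100.62
Round up → n = 101 per group.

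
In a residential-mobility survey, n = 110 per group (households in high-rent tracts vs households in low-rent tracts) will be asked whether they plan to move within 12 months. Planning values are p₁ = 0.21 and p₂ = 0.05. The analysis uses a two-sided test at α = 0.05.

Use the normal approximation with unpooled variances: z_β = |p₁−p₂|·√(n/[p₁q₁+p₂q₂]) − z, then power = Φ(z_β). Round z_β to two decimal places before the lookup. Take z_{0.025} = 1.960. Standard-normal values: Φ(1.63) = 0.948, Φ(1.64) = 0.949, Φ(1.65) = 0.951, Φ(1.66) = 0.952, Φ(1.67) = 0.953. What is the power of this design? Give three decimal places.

z_β = |p₁−p₂|·√(n/[p₁q₁+p₂q₂]) − z_{α/2}
    = 0.16 · √(110/0.2134) − 1.960
    = 0.16 · 22.7038 − 1.960
    = 3.6326 − 1.960 = 1.6726 → 1.67
Power = Φ(1.67) = 0.953.

Power ≈ 0.953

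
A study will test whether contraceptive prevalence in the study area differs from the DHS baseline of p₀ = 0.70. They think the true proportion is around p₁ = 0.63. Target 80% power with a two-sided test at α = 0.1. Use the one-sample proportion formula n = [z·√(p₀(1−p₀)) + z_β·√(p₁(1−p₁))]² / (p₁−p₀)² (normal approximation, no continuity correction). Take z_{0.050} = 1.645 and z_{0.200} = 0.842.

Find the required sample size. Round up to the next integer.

n = 275

n = [z_{α/2}·√(p₀q₀) + z_β·√(p₁q₁)]² / (p₁ − p₀)²
  = [1.645·√(0.70·0.30) + 0.842·√(0.63·0.37)]² / (-0.07)²
  = [1.645·0.4583 + 0.842·0.4828]² / 0.0049
  = [1.1604]² / 0.0049
  = 274.78
Round up → n = 275.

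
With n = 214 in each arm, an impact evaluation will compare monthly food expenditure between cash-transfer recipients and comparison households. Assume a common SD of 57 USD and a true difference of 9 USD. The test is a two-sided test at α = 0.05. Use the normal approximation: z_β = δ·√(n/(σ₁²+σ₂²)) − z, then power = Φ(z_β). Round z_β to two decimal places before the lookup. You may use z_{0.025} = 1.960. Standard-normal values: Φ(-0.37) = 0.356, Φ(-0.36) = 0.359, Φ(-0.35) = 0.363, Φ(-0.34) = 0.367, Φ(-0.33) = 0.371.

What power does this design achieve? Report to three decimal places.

z_β = δ·√(n/(σ₁²+σ₂²)) − z_{α/2}
    = 9 · √(214/6498) − 1.960
    = 9 · 0.18148 − 1.960
    = 1.6333 − 1.960 = -0.3267 → -0.33
Power = Φ(-0.33) = 0.371.

Power ≈ 0.371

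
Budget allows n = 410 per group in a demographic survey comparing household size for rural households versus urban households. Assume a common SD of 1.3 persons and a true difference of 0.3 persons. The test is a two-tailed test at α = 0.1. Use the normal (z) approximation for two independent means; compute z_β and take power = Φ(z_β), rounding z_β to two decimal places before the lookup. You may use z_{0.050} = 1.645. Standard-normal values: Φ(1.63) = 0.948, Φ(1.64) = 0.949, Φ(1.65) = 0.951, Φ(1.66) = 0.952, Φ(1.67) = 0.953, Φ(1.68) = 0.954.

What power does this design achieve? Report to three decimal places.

z_β = δ·√(n/(σ₁²+σ₂²)) − z_{α/2}
    = 0.3 · √(410/3.38) − 1.645
    = 0.3 · 11.01371 − 1.645
    = 3.3041 − 1.645 = 1.6591 → 1.66
Power = Φ(1.66) = 0.952.

Power ≈ 0.952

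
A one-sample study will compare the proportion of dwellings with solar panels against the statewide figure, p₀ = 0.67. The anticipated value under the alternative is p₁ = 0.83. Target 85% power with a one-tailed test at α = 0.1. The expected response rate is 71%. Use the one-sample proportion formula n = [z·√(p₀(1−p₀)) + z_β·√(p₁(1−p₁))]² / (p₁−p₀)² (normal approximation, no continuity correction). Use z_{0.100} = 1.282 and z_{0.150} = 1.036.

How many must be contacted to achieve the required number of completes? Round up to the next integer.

n = 55

n = [z_α·√(p₀q₀) + z_β·√(p₁q₁)]² / (p₁ − p₀)²
  = [1.282·√(0.67·0.33) + 1.036·√(0.83·0.17)]² / (0.16)²
  = [1.282·0.4702 + 1.036·0.3756]² / 0.0256
  = [0.9920]² / 0.0256
  = 38.44
Adjust for 71% response: 38.44 / 0.71 = 54.14.
Round up → n = 55.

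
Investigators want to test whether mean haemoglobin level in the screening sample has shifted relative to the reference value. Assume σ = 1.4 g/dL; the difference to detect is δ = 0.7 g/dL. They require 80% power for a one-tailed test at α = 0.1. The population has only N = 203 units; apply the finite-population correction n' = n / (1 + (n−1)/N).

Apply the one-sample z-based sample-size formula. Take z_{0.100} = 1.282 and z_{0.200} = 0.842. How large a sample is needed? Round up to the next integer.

n = 17

n = (z_α + z_β)² · σ² / δ²
  = (1.282 + 0.842)² · 1.4² / 0.7²
  = 4.5114 · 1.96 / 0.49
  = 18.05
Finite-population correction (N = 203): 18.05 / (1 + (18.05 − 1)/203) = 16.65.
Round up → n = 17.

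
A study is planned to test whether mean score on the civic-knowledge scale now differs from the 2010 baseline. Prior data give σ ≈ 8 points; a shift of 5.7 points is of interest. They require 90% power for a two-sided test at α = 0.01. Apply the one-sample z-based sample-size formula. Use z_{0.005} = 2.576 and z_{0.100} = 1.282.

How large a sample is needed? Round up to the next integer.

n = 30

n = (z_{α/2} + z_β)² · σ² / δ²
  = (2.576 + 1.282)² · 8² / 5.7²
  = 14.8842 · 64 / 32.49
  = 29.32
Round up → n = 30.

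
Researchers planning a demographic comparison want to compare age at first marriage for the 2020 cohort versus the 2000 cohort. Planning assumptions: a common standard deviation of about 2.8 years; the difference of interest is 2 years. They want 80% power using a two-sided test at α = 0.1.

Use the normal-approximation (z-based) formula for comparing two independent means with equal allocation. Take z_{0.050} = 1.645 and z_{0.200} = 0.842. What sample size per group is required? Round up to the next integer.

n = (z_{α/2} + z_β)² · (σ₁² + σ₂²) / δ²
  = (1.645 + 0.842)² · (2·2.8² = 15.68) / 2²
  = 6.1852 · 15.68 / 4
  = 24.25
Round up → n = 25 per group.

n = 25 per group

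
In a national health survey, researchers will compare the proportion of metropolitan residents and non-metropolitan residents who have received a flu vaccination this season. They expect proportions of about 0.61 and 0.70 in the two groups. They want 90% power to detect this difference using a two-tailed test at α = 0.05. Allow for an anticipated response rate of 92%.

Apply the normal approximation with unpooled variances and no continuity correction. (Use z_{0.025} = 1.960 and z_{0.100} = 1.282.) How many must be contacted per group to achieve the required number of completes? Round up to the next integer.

n = 632 per group

n = (z_{α/2} + z_β)² · [p₁(1−p₁) + p₂(1−p₂)] / (p₁ − p₂)²
  = (1.960 + 1.282)² · (0.61·0.39 + 0.70·0.30) / (-0.09)²
  = (3.242)² · (0.2379 + 0.2100) / 0.0081
  = 10.5106 · 0.4479 / 0.0081
  = 581.20
Adjust for 92% response: 581.20 / 0.92 = 631.73.
Round up → n = 632 per group.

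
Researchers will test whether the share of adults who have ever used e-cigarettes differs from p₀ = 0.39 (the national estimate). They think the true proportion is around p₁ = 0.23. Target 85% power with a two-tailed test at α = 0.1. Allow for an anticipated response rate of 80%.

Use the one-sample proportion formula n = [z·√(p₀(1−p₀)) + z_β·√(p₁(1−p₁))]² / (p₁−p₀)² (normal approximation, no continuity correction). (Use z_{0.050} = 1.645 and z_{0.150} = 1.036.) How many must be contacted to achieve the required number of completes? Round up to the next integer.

n = [z_{α/2}·√(p₀q₀) + z_β·√(p₁q₁)]² / (p₁ − p₀)²
  = [1.645·√(0.39·0.61) + 1.036·√(0.23·0.77)]² / (-0.16)²
  = [1.645·0.4877 + 1.036·0.4208]² / 0.0256
  = [1.2383]² / 0.0256
  = 59.90
Adjust for 80% response: 59.90 / 0.80 = 74.88.
Round up → n = 75.

n = 75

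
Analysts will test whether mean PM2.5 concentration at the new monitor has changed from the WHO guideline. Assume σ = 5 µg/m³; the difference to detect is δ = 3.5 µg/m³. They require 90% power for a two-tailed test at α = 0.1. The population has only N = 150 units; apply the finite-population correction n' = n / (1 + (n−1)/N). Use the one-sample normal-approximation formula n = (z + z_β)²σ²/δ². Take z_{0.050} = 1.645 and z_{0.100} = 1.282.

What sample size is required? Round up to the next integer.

n = (z_{α/2} + z_β)² · σ² / δ²
  = (1.645 + 1.282)² · 5² / 3.5²
  = 8.5673 · 25 / 12.25
  = 17.48
Finite-population correction (N = 150): 17.48 / (1 + (17.48 − 1)/150) = 15.75.
Round up → n = 16.

n = 16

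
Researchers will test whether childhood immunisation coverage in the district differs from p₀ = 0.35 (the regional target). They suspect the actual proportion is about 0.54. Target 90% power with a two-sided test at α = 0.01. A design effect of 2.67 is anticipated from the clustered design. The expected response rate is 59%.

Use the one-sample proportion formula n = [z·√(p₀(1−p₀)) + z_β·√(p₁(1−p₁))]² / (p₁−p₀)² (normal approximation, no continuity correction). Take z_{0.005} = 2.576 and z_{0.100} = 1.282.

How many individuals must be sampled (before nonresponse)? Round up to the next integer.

n = [z_{α/2}·√(p₀q₀) + z_β·√(p₁q₁)]² / (p₁ − p₀)²
  = [2.576·√(0.35·0.65) + 1.282·√(0.54·0.46)]² / (0.19)²
  = [2.576·0.4770 + 1.282·0.4984]² / 0.0361
  = [1.8676]² / 0.0361
  = 96.62
Design effect: 2.67 × 96.62 = 257.98.
Adjust for 59% response: 257.98 / 0.59 = 437.25.
Round up → n = 438.

n = 438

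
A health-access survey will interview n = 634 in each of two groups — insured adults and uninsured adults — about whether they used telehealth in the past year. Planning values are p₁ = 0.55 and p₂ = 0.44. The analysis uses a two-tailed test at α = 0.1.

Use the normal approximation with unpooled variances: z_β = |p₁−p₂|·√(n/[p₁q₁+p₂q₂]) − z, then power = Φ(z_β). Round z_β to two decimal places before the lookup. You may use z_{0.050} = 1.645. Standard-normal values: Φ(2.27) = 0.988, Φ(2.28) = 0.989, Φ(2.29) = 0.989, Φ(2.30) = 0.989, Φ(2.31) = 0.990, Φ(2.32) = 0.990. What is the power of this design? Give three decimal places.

Power ≈ 0.989

z_β = |p₁−p₂|·√(n/[p₁q₁+p₂q₂]) − z_{α/2}
    = 0.11 · √(634/0.4939) − 1.645
    = 0.11 · 35.8282 − 1.645
    = 3.9411 − 1.645 = 2.2961 → 2.30
Power = Φ(2.30) = 0.989.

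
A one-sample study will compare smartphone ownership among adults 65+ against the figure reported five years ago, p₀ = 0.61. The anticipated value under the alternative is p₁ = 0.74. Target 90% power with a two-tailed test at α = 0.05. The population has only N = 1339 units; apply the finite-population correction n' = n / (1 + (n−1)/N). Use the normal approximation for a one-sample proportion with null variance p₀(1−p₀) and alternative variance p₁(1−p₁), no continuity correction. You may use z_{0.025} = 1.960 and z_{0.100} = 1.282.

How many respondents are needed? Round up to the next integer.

n = [z_{α/2}·√(p₀q₀) + z_β·√(p₁q₁)]² / (p₁ − p₀)²
  = [1.960·√(0.61·0.39) + 1.282·√(0.74·0.26)]² / (0.13)²
  = [1.960·0.4877 + 1.282·0.4386]² / 0.0169
  = [1.5183]² / 0.0169
  = 136.41
Finite-population correction (N = 1339): 136.41 / (1 + (136.41 − 1)/1339) = 123.88.
Round up → n = 124.

n = 124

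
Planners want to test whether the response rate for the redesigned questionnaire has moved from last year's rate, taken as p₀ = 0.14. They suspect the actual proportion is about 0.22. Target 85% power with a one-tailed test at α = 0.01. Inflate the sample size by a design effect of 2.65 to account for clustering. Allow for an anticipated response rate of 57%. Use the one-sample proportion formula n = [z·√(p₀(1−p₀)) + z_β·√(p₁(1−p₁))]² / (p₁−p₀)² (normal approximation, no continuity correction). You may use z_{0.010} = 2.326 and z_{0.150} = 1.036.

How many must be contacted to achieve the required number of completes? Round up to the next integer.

n = [z_α·√(p₀q₀) + z_β·√(p₁q₁)]² / (p₁ − p₀)²
  = [2.326·√(0.14·0.86) + 1.036·√(0.22·0.78)]² / (0.08)²
  = [2.326·0.3470 + 1.036·0.4142]² / 0.0064
  = [1.2363]² / 0.0064
  = 238.80
Design effect: 2.65 × 238.80 = 632.82.
Adjust for 57% response: 632.82 / 0.57 = 1110.21.
Round up → n = 1111.

n = 1111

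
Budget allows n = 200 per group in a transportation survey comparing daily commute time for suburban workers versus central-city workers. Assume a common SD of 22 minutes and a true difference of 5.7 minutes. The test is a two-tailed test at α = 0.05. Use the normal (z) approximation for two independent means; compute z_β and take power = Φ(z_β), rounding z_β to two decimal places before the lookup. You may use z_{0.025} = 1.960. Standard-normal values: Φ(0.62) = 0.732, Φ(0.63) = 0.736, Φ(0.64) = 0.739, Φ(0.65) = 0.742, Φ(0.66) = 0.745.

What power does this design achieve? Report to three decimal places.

z_β = δ·√(n/(σ₁²+σ₂²)) − z_{α/2}
    = 5.7 · √(200/968) − 1.960
    = 5.7 · 0.45455 − 1.960
    = 2.5909 − 1.960 = 0.6309 → 0.63
Power = Φ(0.63) = 0.736.

Power ≈ 0.736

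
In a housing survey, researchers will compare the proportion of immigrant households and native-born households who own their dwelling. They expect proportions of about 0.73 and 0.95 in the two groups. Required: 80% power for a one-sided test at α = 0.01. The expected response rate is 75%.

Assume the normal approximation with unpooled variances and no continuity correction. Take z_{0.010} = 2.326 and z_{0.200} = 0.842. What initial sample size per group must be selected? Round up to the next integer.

n = 68 per group

n = (z_α + z_β)² · [p₁(1−p₁) + p₂(1−p₂)] / (p₁ − p₂)²
  = (2.326 + 0.842)² · (0.73·0.27 + 0.95·0.05) / (-0.22)²
  = (3.168)² · (0.1971 + 0.0475) / 0.0484
  = 10.0362 · 0.2446 / 0.0484
  = 50.72
Adjust for 75% response: 50.72 / 0.75 = 67.63.
Round up → n = 68 per group.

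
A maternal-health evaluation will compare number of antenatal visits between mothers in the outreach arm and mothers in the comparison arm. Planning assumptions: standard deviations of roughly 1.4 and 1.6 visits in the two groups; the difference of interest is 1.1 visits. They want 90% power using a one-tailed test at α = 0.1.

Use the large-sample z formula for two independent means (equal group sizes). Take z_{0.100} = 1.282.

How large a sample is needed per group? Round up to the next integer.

n = (z_α + z_β)² · (σ₁² + σ₂²) / δ²
  = (1.282 + 1.282)² · (1.4² + 1.6² = 4.52) / 1.1²
  = 6.5741 · 4.52 / 1.21
  = 24.56
Round up → n = 25 per group.

n = 25 per group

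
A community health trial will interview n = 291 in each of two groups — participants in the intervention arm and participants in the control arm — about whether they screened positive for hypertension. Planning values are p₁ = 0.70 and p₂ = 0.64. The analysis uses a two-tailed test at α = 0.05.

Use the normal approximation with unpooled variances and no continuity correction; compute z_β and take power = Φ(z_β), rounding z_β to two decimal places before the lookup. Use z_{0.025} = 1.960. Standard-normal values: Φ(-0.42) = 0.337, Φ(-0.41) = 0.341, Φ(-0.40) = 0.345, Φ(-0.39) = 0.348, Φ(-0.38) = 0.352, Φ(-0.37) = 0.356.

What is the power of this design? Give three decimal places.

z_β = |p₁−p₂|·√(n/[p₁q₁+p₂q₂]) − z_{α/2}
    = 0.06 · √(291/0.4404) − 1.960
    = 0.06 · 25.7053 − 1.960
    = 1.5423 − 1.960 = -0.4177 → -0.42
Power = Φ(-0.42) = 0.337.

Power ≈ 0.337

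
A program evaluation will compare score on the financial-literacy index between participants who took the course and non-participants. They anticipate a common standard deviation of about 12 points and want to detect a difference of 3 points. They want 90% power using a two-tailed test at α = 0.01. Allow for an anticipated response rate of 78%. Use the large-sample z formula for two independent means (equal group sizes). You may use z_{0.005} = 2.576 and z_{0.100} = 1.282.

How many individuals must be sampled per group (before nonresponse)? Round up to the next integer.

n = (z_{α/2} + z_β)² · (σ₁² + σ₂²) / δ²
  = (2.576 + 1.282)² · (2·12² = 288) / 3²
  = 14.8842 · 288 / 9
  = 476.29
Adjust for 78% response: 476.29 / 0.78 = 610.63.
Round up → n = 611 per group.

n = 611 per group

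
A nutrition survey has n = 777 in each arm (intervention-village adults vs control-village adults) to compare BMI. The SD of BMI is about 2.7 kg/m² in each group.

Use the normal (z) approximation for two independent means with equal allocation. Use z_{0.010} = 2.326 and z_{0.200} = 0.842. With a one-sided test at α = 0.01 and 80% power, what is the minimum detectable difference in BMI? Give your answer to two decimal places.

δ = (z_α + z_β) · √((σ₁²+σ₂²)/n)
  = (2.326 + 0.842) · √(14.58/777)
  = 3.168 · √0.01876
  = 3.168 · 0.1370
  = 0.4340

Minimum detectable difference ≈ 0.43 kg/m²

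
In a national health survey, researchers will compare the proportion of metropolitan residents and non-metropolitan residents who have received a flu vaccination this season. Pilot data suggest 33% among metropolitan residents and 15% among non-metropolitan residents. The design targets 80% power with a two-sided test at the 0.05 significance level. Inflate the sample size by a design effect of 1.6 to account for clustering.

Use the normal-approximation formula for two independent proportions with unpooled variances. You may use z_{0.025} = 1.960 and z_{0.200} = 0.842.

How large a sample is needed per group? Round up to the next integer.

n = (z_{α/2} + z_β)² · [p₁(1−p₁) + p₂(1−p₂)] / (p₁ − p₂)²
  = (1.960 + 0.842)² · (0.33·0.67 + 0.15·0.85) / (0.18)²
  = (2.802)² · (0.2211 + 0.1275) / 0.0324
  = 7.8512 · 0.3486 / 0.0324
  = 84.47
Design effect: 1.6 × 84.47 = 135.16.
Round up → n = 136 per group.

n = 136 per group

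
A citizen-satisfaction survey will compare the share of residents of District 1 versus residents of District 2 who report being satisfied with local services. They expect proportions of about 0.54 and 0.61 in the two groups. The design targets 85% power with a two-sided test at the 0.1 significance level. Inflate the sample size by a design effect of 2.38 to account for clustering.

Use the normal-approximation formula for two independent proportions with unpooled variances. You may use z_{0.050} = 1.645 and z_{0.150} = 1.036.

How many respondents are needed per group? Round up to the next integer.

n = (z_{α/2} + z_β)² · [p₁(1−p₁) + p₂(1−p₂)] / (p₁ − p₂)²
  = (1.645 + 1.036)² · (0.54·0.46 + 0.61·0.39) / (-0.07)²
  = (2.681)² · (0.2484 + 0.2379) / 0.0049
  = 7.1878 · 0.4863 / 0.0049
  = 713.35
Design effect: 2.38 × 713.35 = 1697.77.
Round up → n = 1698 per group.

n = 1698 per group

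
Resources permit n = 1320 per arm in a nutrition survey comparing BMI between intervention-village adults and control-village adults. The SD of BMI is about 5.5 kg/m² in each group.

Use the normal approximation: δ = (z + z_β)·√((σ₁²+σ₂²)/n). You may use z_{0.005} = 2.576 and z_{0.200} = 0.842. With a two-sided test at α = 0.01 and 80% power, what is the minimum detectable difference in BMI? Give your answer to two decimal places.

δ = (z_{α/2} + z_β) · √((σ₁²+σ₂²)/n)
  = (2.576 + 0.842) · √(60.5/1320)
  = 3.418 · √0.04583
  = 3.418 · 0.2141
  = 0.7318

Minimum detectable difference ≈ 0.73 kg/m²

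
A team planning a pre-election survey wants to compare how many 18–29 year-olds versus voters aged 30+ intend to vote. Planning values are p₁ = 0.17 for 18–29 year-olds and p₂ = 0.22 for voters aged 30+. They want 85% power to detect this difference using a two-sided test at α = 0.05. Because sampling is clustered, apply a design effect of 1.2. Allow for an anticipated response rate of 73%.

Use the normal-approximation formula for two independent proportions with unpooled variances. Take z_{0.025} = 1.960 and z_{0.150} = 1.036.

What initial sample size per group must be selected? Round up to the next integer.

n = 1846 per group

n = (z_{α/2} + z_β)² · [p₁(1−p₁) + p₂(1−p₂)] / (p₁ − p₂)²
  = (1.960 + 1.036)² · (0.17·0.83 + 0.22·0.78) / (-0.05)²
  = (2.996)² · (0.1411 + 0.1716) / 0.0025
  = 8.9760 · 0.3127 / 0.0025
  = 1122.72
Design effect: 1.2 × 1122.72 = 1347.26.
Adjust for 73% response: 1347.26 / 0.73 = 1845.57.
Round up → n = 1846 per group.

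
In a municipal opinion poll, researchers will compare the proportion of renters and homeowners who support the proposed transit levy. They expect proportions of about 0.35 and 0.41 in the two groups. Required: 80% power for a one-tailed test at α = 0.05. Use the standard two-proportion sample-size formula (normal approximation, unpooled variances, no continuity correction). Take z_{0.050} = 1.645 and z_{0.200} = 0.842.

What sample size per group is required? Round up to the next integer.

n = 807 per group

n = (z_α + z_β)² · [p₁(1−p₁) + p₂(1−p₂)] / (p₁ − p₂)²
  = (1.645 + 0.842)² · (0.35·0.65 + 0.41·0.59) / (-0.06)²
  = (2.487)² · (0.2275 + 0.2419) / 0.0036
  = 6.1852 · 0.4694 / 0.0036
  = 806.48
Round up → n = 807 per group.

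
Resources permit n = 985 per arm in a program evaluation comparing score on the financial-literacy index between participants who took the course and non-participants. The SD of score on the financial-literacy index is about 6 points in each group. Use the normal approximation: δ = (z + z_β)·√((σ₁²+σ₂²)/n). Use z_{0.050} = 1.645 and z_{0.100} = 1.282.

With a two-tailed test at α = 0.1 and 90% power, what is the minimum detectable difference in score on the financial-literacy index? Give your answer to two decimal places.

δ = (z_{α/2} + z_β) · √((σ₁²+σ₂²)/n)
  = (1.645 + 1.282) · √(72/985)
  = 2.927 · √0.0731
  = 2.927 · 0.2704
  = 0.7914

Minimum detectable difference ≈ 0.79 points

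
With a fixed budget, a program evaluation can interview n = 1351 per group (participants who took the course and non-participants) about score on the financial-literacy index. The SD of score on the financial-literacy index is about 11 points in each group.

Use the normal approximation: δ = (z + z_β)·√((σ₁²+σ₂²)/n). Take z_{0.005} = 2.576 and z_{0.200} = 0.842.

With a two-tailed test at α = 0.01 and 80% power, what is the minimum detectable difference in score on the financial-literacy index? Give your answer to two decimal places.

Minimum detectable difference ≈ 1.45 points

δ = (z_{α/2} + z_β) · √((σ₁²+σ₂²)/n)
  = (2.576 + 0.842) · √(242/1351)
  = 3.418 · √0.17913
  = 3.418 · 0.4232
  = 1.4466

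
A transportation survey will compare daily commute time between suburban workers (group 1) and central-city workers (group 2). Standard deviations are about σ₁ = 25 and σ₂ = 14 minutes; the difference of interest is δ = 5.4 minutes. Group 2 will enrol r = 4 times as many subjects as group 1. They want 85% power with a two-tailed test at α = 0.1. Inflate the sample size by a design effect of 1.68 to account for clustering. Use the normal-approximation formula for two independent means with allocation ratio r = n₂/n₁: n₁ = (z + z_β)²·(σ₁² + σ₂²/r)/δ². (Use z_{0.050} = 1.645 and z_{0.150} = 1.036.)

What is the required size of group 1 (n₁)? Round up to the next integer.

n₁ = (z_{α/2} + z_β)² · (σ₁² + σ₂²/r) / δ²
   = (1.645 + 1.036)² · (25² + 14²/4) / 5.4²
   = 7.1878 · (625 + 49) / 29.16
   = 7.1878 · 674 / 29.16
   = 166.14
Design effect: 1.68 × 166.14 = 279.11.
Round up → n₁ = 280; n₂ = r·n₁ = 4 × 280 = 1120.

n₁ = 280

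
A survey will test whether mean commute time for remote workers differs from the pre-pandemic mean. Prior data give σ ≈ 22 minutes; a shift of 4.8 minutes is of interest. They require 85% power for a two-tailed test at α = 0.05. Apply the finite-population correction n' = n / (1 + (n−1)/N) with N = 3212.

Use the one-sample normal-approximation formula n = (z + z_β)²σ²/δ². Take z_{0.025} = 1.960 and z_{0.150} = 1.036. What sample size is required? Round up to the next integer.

n = 179

n = (z_{α/2} + z_β)² · σ² / δ²
  = (1.960 + 1.036)² · 22² / 4.8²
  = 8.9760 · 484 / 23.04
  = 188.56
Finite-population correction (N = 3212): 188.56 / (1 + (188.56 − 1)/3212) = 178.16.
Round up → n = 179.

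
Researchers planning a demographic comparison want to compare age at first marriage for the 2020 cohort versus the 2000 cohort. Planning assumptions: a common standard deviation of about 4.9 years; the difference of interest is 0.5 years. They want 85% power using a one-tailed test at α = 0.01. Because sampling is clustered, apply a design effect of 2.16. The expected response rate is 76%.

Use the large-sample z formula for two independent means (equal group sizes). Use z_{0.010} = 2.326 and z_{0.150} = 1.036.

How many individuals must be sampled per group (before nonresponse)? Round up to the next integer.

n = (z_α + z_β)² · (σ₁² + σ₂²) / δ²
  = (2.326 + 1.036)² · (2·4.9² = 48.02) / 0.5²
  = 11.3030 · 48.02 / 0.25
  = 2171.09
Design effect: 2.16 × 2171.09 = 4689.55.
Adjust for 76% response: 4689.55 / 0.76 = 6170.46.
Round up → n = 6171 per group.

n = 6171 per group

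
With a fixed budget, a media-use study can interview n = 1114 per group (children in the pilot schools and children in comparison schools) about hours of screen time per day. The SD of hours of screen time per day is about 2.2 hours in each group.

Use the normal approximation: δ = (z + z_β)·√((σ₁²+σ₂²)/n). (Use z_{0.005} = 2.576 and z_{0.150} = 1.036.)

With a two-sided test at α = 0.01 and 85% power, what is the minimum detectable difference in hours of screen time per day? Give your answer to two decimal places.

δ = (z_{α/2} + z_β) · √((σ₁²+σ₂²)/n)
  = (2.576 + 1.036) · √(9.68/1114)
  = 3.612 · √0.00869
  = 3.612 · 0.0932
  = 0.3367

Minimum detectable difference ≈ 0.34 hours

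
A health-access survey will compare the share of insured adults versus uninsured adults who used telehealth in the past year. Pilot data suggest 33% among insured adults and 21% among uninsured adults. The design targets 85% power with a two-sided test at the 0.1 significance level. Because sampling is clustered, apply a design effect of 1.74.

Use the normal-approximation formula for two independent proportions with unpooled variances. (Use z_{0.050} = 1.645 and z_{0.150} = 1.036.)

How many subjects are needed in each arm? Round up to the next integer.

n = (z_{α/2} + z_β)² · [p₁(1−p₁) + p₂(1−p₂)] / (p₁ − p₂)²
  = (1.645 + 1.036)² · (0.33·0.67 + 0.21·0.79) / (0.12)²
  = (2.681)² · (0.2211 + 0.1659) / 0.0144
  = 7.1878 · 0.3870 / 0.0144
  = 193.17
Design effect: 1.74 × 193.17 = 336.12.
Round up → n = 337 per group.

n = 337 per group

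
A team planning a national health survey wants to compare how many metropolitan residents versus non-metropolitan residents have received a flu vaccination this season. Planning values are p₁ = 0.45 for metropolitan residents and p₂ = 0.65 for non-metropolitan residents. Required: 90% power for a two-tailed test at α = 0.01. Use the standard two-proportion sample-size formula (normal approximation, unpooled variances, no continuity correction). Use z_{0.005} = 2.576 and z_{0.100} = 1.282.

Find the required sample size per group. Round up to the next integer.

n = (z_{α/2} + z_β)² · [p₁(1−p₁) + p₂(1−p₂)] / (p₁ − p₂)²
  = (2.576 + 1.282)² · (0.45·0.55 + 0.65·0.35) / (-0.20)²
  = (3.858)² · (0.2475 + 0.2275) / 0.0400
  = 14.8842 · 0.4750 / 0.0400
  = 176.75
Round up → n = 177 per group.

n = 177 per group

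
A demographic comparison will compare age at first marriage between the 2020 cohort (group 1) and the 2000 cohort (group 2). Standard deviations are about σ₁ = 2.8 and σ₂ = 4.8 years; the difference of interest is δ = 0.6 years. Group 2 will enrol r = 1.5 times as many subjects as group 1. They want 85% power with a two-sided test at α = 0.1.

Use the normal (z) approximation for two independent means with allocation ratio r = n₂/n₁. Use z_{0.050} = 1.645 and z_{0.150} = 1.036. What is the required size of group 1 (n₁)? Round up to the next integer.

n₁ = 464

n₁ = (z_{α/2} + z_β)² · (σ₁² + σ₂²/r) / δ²
   = (1.645 + 1.036)² · (2.8² + 4.8²/1.5) / 0.6²
   = 7.1878 · (7.84 + 15.36) / 0.36
   = 7.1878 · 23.2 / 0.36
   = 463.21
Round up → n₁ = 464; n₂ = r·n₁ = 1.5 × 464 = 696.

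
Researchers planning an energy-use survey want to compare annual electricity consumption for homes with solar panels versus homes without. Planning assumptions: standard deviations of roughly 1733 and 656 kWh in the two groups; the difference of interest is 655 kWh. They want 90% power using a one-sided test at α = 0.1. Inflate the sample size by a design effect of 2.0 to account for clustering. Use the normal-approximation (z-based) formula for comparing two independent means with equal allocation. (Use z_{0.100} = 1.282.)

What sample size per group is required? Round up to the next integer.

n = 106 per group

n = (z_α + z_β)² · (σ₁² + σ₂²) / δ²
  = (1.282 + 1.282)² · (1733² + 656² = 3433625) / 655²
  = 6.5741 · 3433625 / 429025
  = 52.61
Design effect: 2.0 × 52.61 = 105.23.
Round up → n = 106 per group.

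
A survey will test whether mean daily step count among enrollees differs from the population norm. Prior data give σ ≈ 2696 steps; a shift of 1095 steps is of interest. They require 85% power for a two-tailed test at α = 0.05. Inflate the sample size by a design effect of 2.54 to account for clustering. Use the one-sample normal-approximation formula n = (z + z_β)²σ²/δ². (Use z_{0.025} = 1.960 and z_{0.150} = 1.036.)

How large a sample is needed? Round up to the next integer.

n = 139

n = (z_{α/2} + z_β)² · σ² / δ²
  = (1.960 + 1.036)² · 2696² / 1095²
  = 8.9760 · 7268416 / 1199025
  = 54.41
Design effect: 2.54 × 54.41 = 138.21.
Round up → n = 139.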